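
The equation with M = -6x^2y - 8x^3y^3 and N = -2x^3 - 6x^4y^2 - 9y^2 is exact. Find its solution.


Check exactness: ∂M/∂y = -6x^2 - 24x^3y^2 and ∂N/∂x = -6x^2 - 24x^3y^2; equal, so the equation is exact.
Integrate M with respect to x (treating y as constant): ∫M dx = -2x^3y - 2x^4y^3 + h(y).
Differentiate w.r.t. y and set equal to N: the x-dependent terms already match, leaving h'(y) = -9y^2. Integrate: h(y) = -3y^3.
So F(x,y) = -2x^3y - 2x^4y^3 - 3y^3.
General solution: -2x^3y - 2x^4y^3 - 3y^3 = C.


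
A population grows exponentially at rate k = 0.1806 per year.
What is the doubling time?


Exponential growth: P(t) = P₀ e^(0.1806t). Set P(t)/P₀ = 2: e^(0.1806t) = 2.
Solve: t = ln(2)/0.1806 ≈ 3.84 years.


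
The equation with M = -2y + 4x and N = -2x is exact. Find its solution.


Check exactness: ∂M/∂y = -2 and ∂N/∂x = -2; equal, so the equation is exact.
Integrate M with respect to x (treating y as constant): ∫M dx = -2xy + 2x^2 + h(y).
Differentiate w.r.t. y and set equal to N: all terms match, so h'(y) = 0 and h is a constant absorbed into C.
General solution: -2xy + 2x^2 = C.


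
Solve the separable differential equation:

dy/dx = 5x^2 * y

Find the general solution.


Separate variables: dy/y = 5x^2 dx.
Integrate: ln|y| = (5/3)x^3 + C₀.
Exponentiate: y = Ce^((5/3)x^3).


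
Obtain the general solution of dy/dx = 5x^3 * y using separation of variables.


Separate variables: dy/y = 5x^3 dx.
Integrate: ln|y| = (5/4)x^4 + C₀.
Exponentiate: y = Ce^((5/4)x^4).


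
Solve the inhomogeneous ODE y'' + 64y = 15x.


Homogeneous: r² + 64 = 0 ⇒ r = ±8i, y_h = C₁cos(8x) + C₂sin(8x).
Polynomial forcing; try y_p = Ax + B. Then y_p'' + 64 y_p = 64(Ax + B) = 15x, so B = 0 and A = 15/64.
General solution: y = C₁cos(8x) + C₂sin(8x) + (15/64)x.


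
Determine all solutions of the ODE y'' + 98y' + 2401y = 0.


Characteristic equation: r² + 98r + 2401 = 0, i.e. (r + 49)² = 0.
Repeated root r = -49; include an x factor for the second linearly independent solution.
General solution: y = (C₁ + C₂x)e^(-49x).


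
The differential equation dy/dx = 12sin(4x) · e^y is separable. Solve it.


Separate: e^(-y) dy = 12sin(4x) dx.
Integrate: -e^(-y) = -3cos(4x) + C₀.
Rearrange: e^(-y) = 3cos(4x) + C.


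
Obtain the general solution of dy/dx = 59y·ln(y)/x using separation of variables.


Separate: dy/[y ln(y)] = 59 dx/x.
Substitute u = ln(y): du/u = 59 dx/x.
Integrate: ln|ln(y)| = 59ln|x| + C₀, hence ln(y) = C·x^59.


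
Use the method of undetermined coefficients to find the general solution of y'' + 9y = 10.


Homogeneous part: r² + 9 = 0 ⇒ r = ±3i, so y_h = C₁cos(3x) + C₂sin(3x).
Try constant y_p = A; plug in: 9A = 10 ⇒ A = 10/9.
General solution: y = C₁cos(3x) + C₂sin(3x) + 10/9.


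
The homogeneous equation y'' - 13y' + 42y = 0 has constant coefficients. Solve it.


Characteristic equation: r² - 13r + 42 = 0.
Factor: (r - 6)(r - 7) = 0 ⇒ r = 6, 7 (distinct real).
General solution: y = C₁e^(6x) + C₂e^(7x).


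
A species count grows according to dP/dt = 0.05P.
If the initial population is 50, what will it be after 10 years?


The ODE dP/dt = 0.05P has solution P(t) = P(0)e^(0.05t).
Substitute P(0) = 50 and t = 10: P(10) = 50 e^(0.50) ≈ 82.


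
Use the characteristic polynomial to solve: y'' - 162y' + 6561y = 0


Characteristic equation: r² - 162r + 6561 = 0, i.e. (r - 81)² = 0.
Repeated root r = 81; include an x factor for the second linearly independent solution.
General solution: y = (C₁ + C₂x)e^(81x).


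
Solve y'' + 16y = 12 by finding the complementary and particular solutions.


Homogeneous part: r² + 16 = 0 ⇒ r = ±4i, so y_h = C₁cos(4x) + C₂sin(4x).
Try constant y_p = A; plug in: 16A = 12 ⇒ A = 3/4.
General solution: y = C₁cos(4x) + C₂sin(4x) + 3/4.


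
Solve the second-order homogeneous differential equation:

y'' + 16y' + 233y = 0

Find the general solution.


Characteristic equation: r² + 16r + 233 = 0.
Discriminant is negative; roots r = -8 ± 13i (complex conjugate pair).
General solution uses e^(α x)(C₁ cos(β x) + C₂ sin(β x)): y = e^(-8x)(C₁cos(13x) + C₂sin(13x)).


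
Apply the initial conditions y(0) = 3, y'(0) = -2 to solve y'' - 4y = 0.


Characteristic roots of r² - 4 = 0 are 2, -2.
General solution y = c₁ e^(2x) + c₂ e^(-2x).
Apply y(0) = 3: c₁ + c₂ = 3. Apply y'(0) = -2: 2 c₁ - 2 c₂ = -2.
Solve: c₁ = 1, c₂ = 2.
Particular solution: y = e^(2x) + 2e^(-2x).


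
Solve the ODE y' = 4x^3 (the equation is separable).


Integrate both sides with respect to x: y = ∫ 4x^3 dx = x^4 + C.


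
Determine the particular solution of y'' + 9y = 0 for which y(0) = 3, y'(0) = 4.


Characteristic roots of r² + 9 = 0 are ±3i, so y = C₁cos(3x) + C₂sin(3x).
Apply y(0) = 3: C₁ = 3. Differentiate and apply y'(0) = 4: 3·C₂ = 4, so C₂ = 4/3.
Particular solution: y = 3cos(3x) + (4/3)sin(3x).


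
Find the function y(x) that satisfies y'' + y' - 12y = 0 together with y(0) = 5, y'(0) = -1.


Characteristic roots of r² + r - 12 = 0 are -4, 3.
General solution y = c₁ e^(-4x) + c₂ e^(3x).
Apply y(0) = 5: c₁ + c₂ = 5. Apply y'(0) = -1: -4 c₁ + 3 c₂ = -1.
Solve: c₁ = 16/7, c₂ = 19/7.
Particular solution: y = (16/7)e^(-4x) + (19/7)e^(3x).


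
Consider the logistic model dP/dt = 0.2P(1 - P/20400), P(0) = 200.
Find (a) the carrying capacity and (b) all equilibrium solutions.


Logistic ODE dP/dt = 0.2P(1 - P/20400) has equilibria where dP/dt = 0, i.e. P = 0 or P = 20400.
The coefficient (1 - P/K) = 0 when P = K, identifying K = 20400 as the carrying capacity.
(a) K = 20400; (b) equilibria P = 0 and P = 20400.


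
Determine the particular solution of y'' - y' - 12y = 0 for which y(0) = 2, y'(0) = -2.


Characteristic roots of r² - r - 12 = 0 are 4, -3.
General solution y = c₁ e^(4x) + c₂ e^(-3x).
Apply y(0) = 2: c₁ + c₂ = 2. Apply y'(0) = -2: 4 c₁ - 3 c₂ = -2.
Solve: c₁ = 4/7, c₂ = 10/7.
Particular solution: y = (4/7)e^(4x) + (10/7)e^(-3x).


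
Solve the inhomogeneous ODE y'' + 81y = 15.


Homogeneous part: r² + 81 = 0 ⇒ r = ±9i, so y_h = C₁cos(9x) + C₂sin(9x).
Try constant y_p = A; plug in: 81A = 15 ⇒ A = 5/27.
General solution: y = C₁cos(9x) + C₂sin(9x) + 5/27.


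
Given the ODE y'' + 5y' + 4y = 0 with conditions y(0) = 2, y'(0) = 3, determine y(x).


Characteristic roots of r² + 5r + 4 = 0 are -4, -1.
General solution y = c₁ e^(-4x) + c₂ e^(-x).
Apply y(0) = 2: c₁ + c₂ = 2. Apply y'(0) = 3: -4 c₁ - 1 c₂ = 3.
Solve: c₁ = -5/3, c₂ = 11/3.
Particular solution: y = -(5/3)e^(-4x) + (11/3)e^(-x).


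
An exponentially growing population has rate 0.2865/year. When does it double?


Exponential growth: P(t) = P₀ e^(0.2865t). Set P(t)/P₀ = 2: e^(0.2865t) = 2.
Solve: t = ln(2)/0.2865 ≈ 2.42 years.


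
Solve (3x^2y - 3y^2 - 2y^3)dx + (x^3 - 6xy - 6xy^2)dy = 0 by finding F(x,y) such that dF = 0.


Check exactness: ∂M/∂y = 3x^2 - 6y - 6y^2 and ∂N/∂x = 3x^2 - 6y - 6y^2; equal, so the equation is exact.
Integrate M with respect to x (treating y as constant): ∫M dx = x^3y - 3xy^2 - 2xy^3 + h(y).
Differentiate w.r.t. y and set equal to N: all terms match, so h'(y) = 0 and h is a constant absorbed into C.
General solution: x^3y - 3xy^2 - 2xy^3 = C.


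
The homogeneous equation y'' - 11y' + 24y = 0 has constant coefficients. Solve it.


Characteristic equation: r² - 11r + 24 = 0.
Factor: (r - 8)(r - 3) = 0 ⇒ r = 8, 3 (distinct real).
General solution: y = C₁e^(8x) + C₂e^(3x).


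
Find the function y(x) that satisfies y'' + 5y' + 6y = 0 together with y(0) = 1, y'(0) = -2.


Characteristic roots of r² + 5r + 6 = 0 are -3, -2.
General solution y = c₁ e^(-3x) + c₂ e^(-2x).
Apply y(0) = 1: c₁ + c₂ = 1. Apply y'(0) = -2: -3 c₁ - 2 c₂ = -2.
Solve: c₁ = 0, c₂ = 1.
Particular solution: y = 0e^(-3x) + e^(-2x).


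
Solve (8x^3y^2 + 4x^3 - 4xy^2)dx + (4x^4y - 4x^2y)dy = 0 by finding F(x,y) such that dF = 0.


Check exactness: ∂M/∂y = 16x^3y - 8xy and ∂N/∂x = 16x^3y - 8xy; equal, so the equation is exact.
Integrate M with respect to x (treating y as constant): ∫M dx = 2x^4y^2 + x^4 - 2x^2y^2 + h(y).
Differentiate w.r.t. y and set equal to N: all terms match, so h'(y) = 0 and h is a constant absorbed into C.
General solution: 2x^4y^2 + x^4 - 2x^2y^2 = C.


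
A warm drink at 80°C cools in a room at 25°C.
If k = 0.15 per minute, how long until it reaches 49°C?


From T(t) = T_a + (T₀ - T_a)e^(-kt), set T(t) = 49:
(49 - 25) / (80 - 25) = e^(-0.15t), so t = -ln(0.436)/0.15 ≈ 5.5 minutes.


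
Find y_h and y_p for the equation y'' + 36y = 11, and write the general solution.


Homogeneous part: r² + 36 = 0 ⇒ r = ±6i, so y_h = C₁cos(6x) + C₂sin(6x).
Try constant y_p = A; plug in: 36A = 11 ⇒ A = 11/36.
General solution: y = C₁cos(6x) + C₂sin(6x) + 11/36.


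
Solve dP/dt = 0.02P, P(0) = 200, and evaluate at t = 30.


The ODE dP/dt = 0.02P has solution P(t) = P(0)e^(0.02t).
Substitute P(0) = 200 and t = 30: P(30) = 200 e^(0.60) ≈ 364.


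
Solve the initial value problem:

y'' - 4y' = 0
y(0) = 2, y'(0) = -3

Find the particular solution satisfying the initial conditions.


Characteristic roots of r² - 4r = 0 are 4, 0.
General solution y = c₁ e^(4x) + c₂.
Apply y(0) = 2: c₁ + c₂ = 2. Apply y'(0) = -3: 4 c₁ + 0 c₂ = -3.
Solve: c₁ = -3/4, c₂ = 11/4.
Particular solution: y = -(3/4)e^(4x) + 11/4.


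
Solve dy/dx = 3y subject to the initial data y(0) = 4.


General solution of y' = 3y is y = Ce^(3x).
Apply y(0) = 4: C = 4.
Particular solution: y = 4e^(3x).


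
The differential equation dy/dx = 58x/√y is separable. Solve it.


Separate: √y dy = 58x dx.
Integrate: (2/3)y^(3/2) = 29x² + C.


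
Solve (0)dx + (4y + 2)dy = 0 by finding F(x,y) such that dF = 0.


Check exactness: ∂M/∂y = 0 and ∂N/∂x = 0; equal, so the equation is exact.
Integrate M with respect to x (treating y as constant): ∫M dx = 0 + h(y).
Differentiate w.r.t. y and set equal to N: the x-dependent terms already match, leaving h'(y) = 4y + 2. Integrate: h(y) = 2y^2 + 2y.
So F(x,y) = 2y^2 + 2y.
General solution: 2y^2 + 2y = C.


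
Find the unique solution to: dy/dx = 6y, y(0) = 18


General solution of y' = 6y is y = Ce^(6x).
Apply y(0) = 18: C = 18.
Particular solution: y = 18e^(6x).


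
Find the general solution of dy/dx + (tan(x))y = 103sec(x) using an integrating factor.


P(x) = tan(x) ⇒ μ = e^(∫tan(x)dx) = sec(x).
(sec(x) y)' = 103sec²(x) ⇒ sec(x) y = 103tan(x) + C.
Multiply by cos(x): y = 103sin(x) + C·cos(x).


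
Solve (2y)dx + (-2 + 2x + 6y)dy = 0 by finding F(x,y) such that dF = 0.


Check exactness: ∂M/∂y = 2 and ∂N/∂x = 2; equal, so the equation is exact.
Integrate M with respect to x (treating y as constant): ∫M dx = 2xy + h(y).
Differentiate w.r.t. y and set equal to N: the x-dependent terms already match, leaving h'(y) = -2 + 6y. Integrate: h(y) = -2y + 3y^2.
So F(x,y) = -2y + 2xy + 3y^2.
General solution: -2y + 2xy + 3y^2 = C.


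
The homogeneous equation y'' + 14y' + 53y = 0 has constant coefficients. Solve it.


Characteristic equation: r² + 14r + 53 = 0.
Discriminant is negative; roots r = -7 ± 2i (complex conjugate pair).
General solution uses e^(α x)(C₁ cos(β x) + C₂ sin(β x)): y = e^(-7x)(C₁cos(2x) + C₂sin(2x)).


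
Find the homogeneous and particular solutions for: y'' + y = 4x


Homogeneous: r² + 1 = 0 ⇒ r = ±1i, y_h = C₁cos(x) + C₂sin(x).
Polynomial forcing; try y_p = Ax + B. Then y_p'' + 1 y_p = 1(Ax + B) = 4x, so B = 0 and A = 4.
General solution: y = C₁cos(x) + C₂sin(x) + 4x.


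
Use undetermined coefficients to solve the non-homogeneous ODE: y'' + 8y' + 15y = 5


Characteristic roots of r² + 8r + 15 = 0 are -5, -3.
y_h = C₁e^(-5x) + C₂e^(-3x).
Constant forcing; try y_p = A. Then 15A = 5 ⇒ A = 1/3.
General solution: y = C₁e^(-5x) + C₂e^(-3x) + 1/3.


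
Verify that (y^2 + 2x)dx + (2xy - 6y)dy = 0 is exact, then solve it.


Check exactness: ∂M/∂y = 2y and ∂N/∂x = 2y; equal, so the equation is exact.
Integrate M with respect to x (treating y as constant): ∫M dx = xy^2 + x^2 + h(y).
Differentiate w.r.t. y and set equal to N: the x-dependent terms already match, leaving h'(y) = -6y. Integrate: h(y) = -3y^2.
So F(x,y) = xy^2 + x^2 - 3y^2.
General solution: xy^2 + x^2 - 3y^2 = C.


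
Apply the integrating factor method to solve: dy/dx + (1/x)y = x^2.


P(x) = 1/x ⇒ μ = x^1.
(x^1 y)' = x^3 ⇒ x^1 y = x^4/(4) + C.
Solve for y: y = (1/4)x^3 + C/x^1.


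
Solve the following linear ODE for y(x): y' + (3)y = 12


P(x) = 3, Q(x) = 12; integrating factor μ = e^(3x).
(μ y)' = 12e^(3x) ⇒ μ y = 4e^(3x) + C.
Divide by μ: y = 4 + Ce^(-3x).


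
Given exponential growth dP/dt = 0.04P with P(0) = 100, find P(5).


The ODE dP/dt = 0.04P has solution P(t) = P(0)e^(0.04t).
Substitute P(0) = 100 and t = 5: P(5) = 100 e^(0.20) ≈ 122.


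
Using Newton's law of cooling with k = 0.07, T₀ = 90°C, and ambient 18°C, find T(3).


Newton's law: dT/dt = -k(T - T_a) has solution T(t) = T_a + (T₀ - T_a)e^(-kt).
Plug in T_a = 18, T₀ = 90, k = 0.07, t = 3: T(3) = 18 + (72)e^(-0.21) ≈ 76.4°C.


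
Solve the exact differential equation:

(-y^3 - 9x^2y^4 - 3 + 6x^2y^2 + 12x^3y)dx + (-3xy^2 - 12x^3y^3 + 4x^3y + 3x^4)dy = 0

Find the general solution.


Check exactness: ∂M/∂y = -3y^2 - 36x^2y^3 + 12x^2y + 12x^3 and ∂N/∂x = -3y^2 - 36x^2y^3 + 12x^2y + 12x^3; equal, so the equation is exact.
Integrate M with respect to x (treating y as constant): ∫M dx = -xy^3 - 3x^3y^4 - 3x + 2x^3y^2 + 3x^4y + h(y).
Differentiate w.r.t. y and set equal to N: all terms match, so h'(y) = 0 and h is a constant absorbed into C.
General solution: -xy^3 - 3x^3y^4 - 3x + 2x^3y^2 + 3x^4y = C.


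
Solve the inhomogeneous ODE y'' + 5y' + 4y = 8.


Characteristic roots of r² + 5r + 4 = 0 are -1, -4.
y_h = C₁e^(-x) + C₂e^(-4x).
Constant forcing; try y_p = A. Then 4A = 8 ⇒ A = 2.
General solution: y = C₁e^(-x) + C₂e^(-4x) + 2.


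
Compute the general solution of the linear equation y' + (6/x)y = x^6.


P(x) = 6/x ⇒ μ = x^6.
(x^6 y)' = x^12 ⇒ x^6 y = x^13/(13) + C.
Solve for y: y = (1/13)x^7 + C/x^6.


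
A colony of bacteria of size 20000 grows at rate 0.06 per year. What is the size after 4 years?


The ODE dP/dt = 0.06P has solution P(t) = P(0)e^(0.06t).
Substitute P(0) = 20000 and t = 4: P(4) = 20000 e^(0.24) ≈ 25425.


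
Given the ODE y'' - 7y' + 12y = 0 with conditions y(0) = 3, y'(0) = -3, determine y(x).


Characteristic roots of r² - 7r + 12 = 0 are 3, 4.
General solution y = c₁ e^(3x) + c₂ e^(4x).
Apply y(0) = 3: c₁ + c₂ = 3. Apply y'(0) = -3: 3 c₁ + 4 c₂ = -3.
Solve: c₁ = 15, c₂ = -12.
Particular solution: y = 15e^(3x) - 12e^(4x).


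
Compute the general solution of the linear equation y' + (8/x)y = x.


P(x) = 8/x ⇒ μ = x^8.
(x^8 y)' = x^9 ⇒ x^8 y = x^10/(10) + C.
Solve for y: y = (1/10)x^2 + C/x^8.


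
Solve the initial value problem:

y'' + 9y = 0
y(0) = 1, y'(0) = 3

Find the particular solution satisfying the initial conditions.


Characteristic roots of r² + 9 = 0 are ±3i, so y = C₁cos(3x) + C₂sin(3x).
Apply y(0) = 1: C₁ = 1. Differentiate and apply y'(0) = 3: 3·C₂ = 3, so C₂ = 1.
Particular solution: y = cos(3x) + sin(3x).


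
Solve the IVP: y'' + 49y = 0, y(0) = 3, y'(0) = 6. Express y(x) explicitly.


Characteristic roots of r² + 49 = 0 are ±7i, so y = C₁cos(7x) + C₂sin(7x).
Apply y(0) = 3: C₁ = 3. Differentiate and apply y'(0) = 6: 7·C₂ = 6, so C₂ = 6/7.
Particular solution: y = 3cos(7x) + (6/7)sin(7x).


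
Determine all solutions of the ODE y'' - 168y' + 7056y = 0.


Characteristic equation: r² - 168r + 7056 = 0, i.e. (r - 84)² = 0.
Repeated root r = 84; include an x factor for the second linearly independent solution.
General solution: y = (C₁ + C₂x)e^(84x).


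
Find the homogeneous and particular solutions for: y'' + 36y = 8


Homogeneous part: r² + 36 = 0 ⇒ r = ±6i, so y_h = C₁cos(6x) + C₂sin(6x).
Try constant y_p = A; plug in: 36A = 8 ⇒ A = 2/9.
General solution: y = C₁cos(6x) + C₂sin(6x) + 2/9.


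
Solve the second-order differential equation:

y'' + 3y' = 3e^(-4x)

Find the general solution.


Characteristic roots of r² + 3r = 0 are 0, -3.
y_h = C₁ + C₂e^(-3x).
Forcing exponent -4 is not a characteristic root; try y_p = Ae^(-4x).
Substitute: A·(16 + (3)·-4 + (0)) = A·4 = 3, so A = 3/4.
General solution: y = C₁ + C₂e^(-3x) + (3/4)e^(-4x).


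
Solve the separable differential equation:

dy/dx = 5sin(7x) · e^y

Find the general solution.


Separate: e^(-y) dy = 5sin(7x) dx.
Integrate: -e^(-y) = -(5/7)cos(7x) + C₀.
Rearrange: e^(-y) = (5/7)cos(7x) + C.


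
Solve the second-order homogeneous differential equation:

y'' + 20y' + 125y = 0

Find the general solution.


Characteristic equation: r² + 20r + 125 = 0.
Discriminant is negative; roots r = -10 ± 5i (complex conjugate pair).
General solution uses e^(α x)(C₁ cos(β x) + C₂ sin(β x)): y = e^(-10x)(C₁cos(5x) + C₂sin(5x)).


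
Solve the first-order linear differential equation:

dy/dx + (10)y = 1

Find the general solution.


P(x) = 10, Q(x) = 1; integrating factor μ = e^(10x).
(μ y)' = e^(10x) ⇒ μ y = (1/10)e^(10x) + C.
Divide by μ: y = 1/10 + Ce^(-10x).


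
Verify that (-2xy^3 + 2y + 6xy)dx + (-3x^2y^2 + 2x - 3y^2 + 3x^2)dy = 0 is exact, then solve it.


Check exactness: ∂M/∂y = -6xy^2 + 2 + 6x and ∂N/∂x = -6xy^2 + 2 + 6x; equal, so the equation is exact.
Integrate M with respect to x (treating y as constant): ∫M dx = -x^2y^3 + 2xy + 3x^2y + h(y).
Differentiate w.r.t. y and set equal to N: the x-dependent terms already match, leaving h'(y) = -3y^2. Integrate: h(y) = -y^3.
So F(x,y) = -x^2y^3 + 2xy - y^3 + 3x^2y.
General solution: -x^2y^3 + 2xy - y^3 + 3x^2y = C.


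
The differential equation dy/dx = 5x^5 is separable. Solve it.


Integrate both sides with respect to x: y = ∫ 5x^5 dx = (5/6)x^6 + C.


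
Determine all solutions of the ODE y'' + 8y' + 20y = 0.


Characteristic equation: r² + 8r + 20 = 0.
Discriminant is negative; roots r = -4 ± 2i (complex conjugate pair).
General solution uses e^(α x)(C₁ cos(β x) + C₂ sin(β x)): y = e^(-4x)(C₁cos(2x) + C₂sin(2x)).


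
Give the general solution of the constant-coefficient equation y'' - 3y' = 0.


Characteristic equation: r² - 3r = 0.
Factor: (r - 0)(r - 3) = 0 ⇒ r = 0, 3 (distinct real).
General solution: y = C₁ + C₂e^(3x).


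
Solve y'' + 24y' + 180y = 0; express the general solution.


Characteristic equation: r² + 24r + 180 = 0.
Discriminant is negative; roots r = -12 ± 6i (complex conjugate pair).
General solution uses e^(α x)(C₁ cos(β x) + C₂ sin(β x)): y = e^(-12x)(C₁cos(6x) + C₂sin(6x)).


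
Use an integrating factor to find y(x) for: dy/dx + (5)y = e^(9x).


P(x) = 5 ⇒ μ = e^(5x).
(μ y)' = e^(14x) ⇒ μ y = e^(14x)/14 + C.
Divide by μ: y = (1/14)e^(9x) + Ce^(-5x).


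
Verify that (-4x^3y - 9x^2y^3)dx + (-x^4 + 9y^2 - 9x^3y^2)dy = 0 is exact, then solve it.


Check exactness: ∂M/∂y = -4x^3 - 27x^2y^2 and ∂N/∂x = -4x^3 - 27x^2y^2; equal, so the equation is exact.
Integrate M with respect to x (treating y as constant): ∫M dx = -x^4y - 3x^3y^3 + h(y).
Differentiate w.r.t. y and set equal to N: the x-dependent terms already match, leaving h'(y) = 9y^2. Integrate: h(y) = 3y^3.
So F(x,y) = -x^4y + 3y^3 - 3x^3y^3.
General solution: -x^4y + 3y^3 - 3x^3y^3 = C.


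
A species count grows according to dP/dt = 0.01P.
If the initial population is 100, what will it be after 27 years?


The ODE dP/dt = 0.01P has solution P(t) = P(0)e^(0.01t).
Substitute P(0) = 100 and t = 27: P(27) = 100 e^(0.27) ≈ 131.


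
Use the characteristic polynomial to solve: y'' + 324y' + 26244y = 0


Characteristic equation: r² + 324r + 26244 = 0, i.e. (r + 162)² = 0.
Repeated root r = -162; include an x factor for the second linearly independent solution.
General solution: y = (C₁ + C₂x)e^(-162x).


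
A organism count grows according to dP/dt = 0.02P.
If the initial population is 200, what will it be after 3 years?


The ODE dP/dt = 0.02P has solution P(t) = P(0)e^(0.02t).
Substitute P(0) = 200 and t = 3: P(3) = 200 e^(0.06) ≈ 212.


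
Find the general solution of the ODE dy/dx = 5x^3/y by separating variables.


Separate variables: y dy = 5x^3 dx.
Integrate both sides: y²/2 = (5/4)x^4 + C₀.
Multiply by 2: y² = (5/2)x^4 + C.


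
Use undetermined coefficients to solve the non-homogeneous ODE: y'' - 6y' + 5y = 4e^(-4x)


Characteristic roots of r² - 6r + 5 = 0 are 1, 5.
y_h = C₁e^(x) + C₂e^(5x).
Forcing exponent -4 is not a characteristic root; try y_p = Ae^(-4x).
Substitute: A·(16 + (-6)·-4 + (5)) = A·45 = 4, so A = 4/45.
General solution: y = C₁e^(x) + C₂e^(5x) + (4/45)e^(-4x).


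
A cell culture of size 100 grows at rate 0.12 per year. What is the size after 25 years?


The ODE dP/dt = 0.12P has solution P(t) = P(0)e^(0.12t).
Substitute P(0) = 100 and t = 25: P(25) = 100 e^(3.00) ≈ 2009.


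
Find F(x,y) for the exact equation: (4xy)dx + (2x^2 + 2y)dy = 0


Check exactness: ∂M/∂y = 4x and ∂N/∂x = 4x; equal, so the equation is exact.
Integrate M with respect to x (treating y as constant): ∫M dx = 2x^2y + h(y).
Differentiate w.r.t. y and set equal to N: the x-dependent terms already match, leaving h'(y) = 2y. Integrate: h(y) = y^2.
So F(x,y) = 2x^2y + y^2.
General solution: 2x^2y + y^2 = C.


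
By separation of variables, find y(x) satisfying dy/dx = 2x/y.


Separate variables: y dy = 2x dx.
Integrate both sides: y²/2 = x^2 + C₀.
Multiply by 2: y² = 2x^2 + C.


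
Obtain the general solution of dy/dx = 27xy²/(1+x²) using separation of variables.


Separate: dy/y² = 27x/(1+x²) dx.
Integrate LHS: ∫ dy/y² = -1/y.
Integrate RHS via u = 1+x²: (27/2)ln(1+x²) + C.
Result: -1/y = (27/2)ln(1+x²) + C.


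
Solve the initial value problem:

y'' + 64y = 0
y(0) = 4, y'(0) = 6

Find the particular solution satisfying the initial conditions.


Characteristic roots of r² + 64 = 0 are ±8i, so y = C₁cos(8x) + C₂sin(8x).
Apply y(0) = 4: C₁ = 4. Differentiate and apply y'(0) = 6: 8·C₂ = 6, so C₂ = 3/4.
Particular solution: y = 4cos(8x) + (3/4)sin(8x).


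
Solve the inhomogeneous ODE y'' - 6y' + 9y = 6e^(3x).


Characteristic polynomial (r - 3)² = 0; repeated root r = 3.
y_h = (C₁ + C₂x)e^(3x). Forcing matches the repeated root (resonance), so try y_p = Ax² e^(3x).
Substitute and solve for A: 2A = 6, so A = 3.
General solution: y = (C₁ + C₂x + 3x²)e^(3x).


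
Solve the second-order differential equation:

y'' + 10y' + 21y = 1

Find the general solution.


Characteristic roots of r² + 10r + 21 = 0 are -3, -7.
y_h = C₁e^(-3x) + C₂e^(-7x).
Constant forcing; try y_p = A. Then 21A = 1 ⇒ A = 1/21.
General solution: y = C₁e^(-3x) + C₂e^(-7x) + 1/21.


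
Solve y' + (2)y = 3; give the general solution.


P(x) = 2, Q(x) = 3; integrating factor μ = e^(2x).
(μ y)' = 3e^(2x) ⇒ μ y = (3/2)e^(2x) + C.
Divide by μ: y = 3/2 + Ce^(-2x).


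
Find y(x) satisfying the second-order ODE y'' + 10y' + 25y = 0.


Characteristic equation: r² + 10r + 25 = 0, i.e. (r + 5)² = 0.
Repeated root r = -5; include an x factor for the second linearly independent solution.
General solution: y = (C₁ + C₂x)e^(-5x).


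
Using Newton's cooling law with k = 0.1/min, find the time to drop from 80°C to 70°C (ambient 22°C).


From T(t) = T_a + (T₀ - T_a)e^(-kt), set T(t) = 70:
(70 - 22) / (80 - 22) = e^(-0.1t), so t = -ln(0.828)/0.1 ≈ 1.9 minutes.


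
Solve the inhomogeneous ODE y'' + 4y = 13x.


Homogeneous: r² + 4 = 0 ⇒ r = ±2i, y_h = C₁cos(2x) + C₂sin(2x).
Polynomial forcing; try y_p = Ax + B. Then y_p'' + 4 y_p = 4(Ax + B) = 13x, so B = 0 and A = 13/4.
General solution: y = C₁cos(2x) + C₂sin(2x) + (13/4)x.


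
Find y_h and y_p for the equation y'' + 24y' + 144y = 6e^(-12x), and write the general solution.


Characteristic polynomial (r + 12)² = 0; repeated root r = -12.
y_h = (C₁ + C₂x)e^(-12x). Forcing matches the repeated root (resonance), so try y_p = Ax² e^(-12x).
Substitute and solve for A: 2A = 6, so A = 3.
General solution: y = (C₁ + C₂x + 3x²)e^(-12x).


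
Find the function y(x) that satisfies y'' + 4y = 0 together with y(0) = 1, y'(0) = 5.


Characteristic roots of r² + 4 = 0 are ±2i, so y = C₁cos(2x) + C₂sin(2x).
Apply y(0) = 1: C₁ = 1. Differentiate and apply y'(0) = 5: 2·C₂ = 5, so C₂ = 5/2.
Particular solution: y = cos(2x) + (5/2)sin(2x).


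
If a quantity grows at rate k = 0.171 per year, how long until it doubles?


Exponential growth: P(t) = P₀ e^(0.171t). Set P(t)/P₀ = 2: e^(0.171t) = 2.
Solve: t = ln(2)/0.171 ≈ 4.05 years.


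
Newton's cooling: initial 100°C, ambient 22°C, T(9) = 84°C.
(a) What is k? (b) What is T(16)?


Newton's law: T(t) = T_a + (T₀ - T_a)e^(-kt).
(a) Use T(9) = 84: (84 - 22)/(100 - 22) = e^(-k·9), so k = -ln(0.795)/9 ≈ 0.0255.
(b) Apply k to t = 16: T(16) = 22 + (78)e^(-0.408) ≈ 73.9°C.


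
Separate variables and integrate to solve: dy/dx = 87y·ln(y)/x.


Separate: dy/[y ln(y)] = 87 dx/x.
Substitute u = ln(y): du/u = 87 dx/x.
Integrate: ln|ln(y)| = 87ln|x| + C₀, hence ln(y) = C·x^87.


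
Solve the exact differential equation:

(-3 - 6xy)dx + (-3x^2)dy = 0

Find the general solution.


Check exactness: ∂M/∂y = -6x and ∂N/∂x = -6x; equal, so the equation is exact.
Integrate M with respect to x (treating y as constant): ∫M dx = -3x - 3x^2y + h(y).
Differentiate w.r.t. y and set equal to N: all terms match, so h'(y) = 0 and h is a constant absorbed into C.
General solution: -3x - 3x^2y = C.


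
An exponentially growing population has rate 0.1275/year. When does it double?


Exponential growth: P(t) = P₀ e^(0.1275t). Set P(t)/P₀ = 2: e^(0.1275t) = 2.
Solve: t = ln(2)/0.1275 ≈ 5.44 years.


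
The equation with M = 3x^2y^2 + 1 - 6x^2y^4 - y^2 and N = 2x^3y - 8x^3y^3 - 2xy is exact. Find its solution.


Check exactness: ∂M/∂y = 6x^2y - 24x^2y^3 - 2y and ∂N/∂x = 6x^2y - 24x^2y^3 - 2y; equal, so the equation is exact.
Integrate M with respect to x (treating y as constant): ∫M dx = x^3y^2 + x - 2x^3y^4 - xy^2 + h(y).
Differentiate w.r.t. y and set equal to N: all terms match, so h'(y) = 0 and h is a constant absorbed into C.
General solution: x^3y^2 + x - 2x^3y^4 - xy^2 = C.


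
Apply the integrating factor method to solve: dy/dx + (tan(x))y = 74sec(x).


P(x) = tan(x) ⇒ μ = e^(∫tan(x)dx) = sec(x).
(sec(x) y)' = 74sec²(x) ⇒ sec(x) y = 74tan(x) + C.
Multiply by cos(x): y = 74sin(x) + C·cos(x).


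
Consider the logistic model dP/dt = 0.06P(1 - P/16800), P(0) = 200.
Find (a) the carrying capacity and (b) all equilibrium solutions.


Logistic ODE dP/dt = 0.06P(1 - P/16800) has equilibria where dP/dt = 0, i.e. P = 0 or P = 16800.
The coefficient (1 - P/K) = 0 when P = K, identifying K = 16800 as the carrying capacity.
(a) K = 16800; (b) equilibria P = 0 and P = 16800.


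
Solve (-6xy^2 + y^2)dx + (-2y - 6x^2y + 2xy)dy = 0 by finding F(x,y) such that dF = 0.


Check exactness: ∂M/∂y = -12xy + 2y and ∂N/∂x = -12xy + 2y; equal, so the equation is exact.
Integrate M with respect to x (treating y as constant): ∫M dx = -3x^2y^2 + xy^2 + h(y).
Differentiate w.r.t. y and set equal to N: the x-dependent terms already match, leaving h'(y) = -2y. Integrate: h(y) = -y^2.
So F(x,y) = -y^2 - 3x^2y^2 + xy^2.
General solution: -y^2 - 3x^2y^2 + xy^2 = C.


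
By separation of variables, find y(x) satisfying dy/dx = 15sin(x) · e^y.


Separate: e^(-y) dy = 15sin(x) dx.
Integrate: -e^(-y) = -15cos(x) + C₀.
Rearrange: e^(-y) = 15cos(x) + C.


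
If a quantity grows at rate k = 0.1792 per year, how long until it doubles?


Exponential growth: P(t) = P₀ e^(0.1792t). Set P(t)/P₀ = 2: e^(0.1792t) = 2.
Solve: t = ln(2)/0.1792 ≈ 3.87 years.


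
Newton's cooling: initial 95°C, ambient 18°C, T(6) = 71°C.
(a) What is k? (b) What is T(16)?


Newton's law: T(t) = T_a + (T₀ - T_a)e^(-kt).
(a) Use T(6) = 71: (71 - 18)/(95 - 18) = e^(-k·6), so k = -ln(0.688)/6 ≈ 0.0623.
(b) Apply k to t = 16: T(16) = 18 + (77)e^(-0.996) ≈ 46.4°C.


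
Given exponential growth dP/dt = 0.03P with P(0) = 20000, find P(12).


The ODE dP/dt = 0.03P has solution P(t) = P(0)e^(0.03t).
Substitute P(0) = 20000 and t = 12: P(12) = 20000 e^(0.36) ≈ 28667.


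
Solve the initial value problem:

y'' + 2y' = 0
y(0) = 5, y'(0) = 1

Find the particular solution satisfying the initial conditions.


Characteristic roots of r² + 2r = 0 are 0, -2.
General solution y = c₁ + c₂ e^(-2x).
Apply y(0) = 5: c₁ + c₂ = 5. Apply y'(0) = 1: 0 c₁ - 2 c₂ = 1.
Solve: c₁ = 11/2, c₂ = -1/2.
Particular solution: y = 11/2 - (1/2)e^(-2x).


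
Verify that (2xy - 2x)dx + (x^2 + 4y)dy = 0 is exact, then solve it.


Check exactness: ∂M/∂y = 2x and ∂N/∂x = 2x; equal, so the equation is exact.
Integrate M with respect to x (treating y as constant): ∫M dx = x^2y - x^2 + h(y).
Differentiate w.r.t. y and set equal to N: the x-dependent terms already match, leaving h'(y) = 4y. Integrate: h(y) = 2y^2.
So F(x,y) = x^2y + 2y^2 - x^2.
General solution: x^2y + 2y^2 - x^2 = C.


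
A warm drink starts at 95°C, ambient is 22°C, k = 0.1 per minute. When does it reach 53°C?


From T(t) = T_a + (T₀ - T_a)e^(-kt), set T(t) = 53:
(53 - 22) / (95 - 22) = e^(-0.1t), so t = -ln(0.425)/0.1 ≈ 8.6 minutes.


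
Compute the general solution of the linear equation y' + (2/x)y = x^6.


P(x) = 2/x ⇒ μ = x^2.
(x^2 y)' = x^8 ⇒ x^2 y = x^9/(9) + C.
Solve for y: y = (1/9)x^7 + C/x^2.


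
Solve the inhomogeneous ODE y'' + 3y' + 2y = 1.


Characteristic roots of r² + 3r + 2 = 0 are -2, -1.
y_h = C₁e^(-2x) + C₂e^(-x).
Constant forcing; try y_p = A. Then 2A = 1 ⇒ A = 1/2.
General solution: y = C₁e^(-2x) + C₂e^(-x) + 1/2.


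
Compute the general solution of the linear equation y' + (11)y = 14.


P(x) = 11, Q(x) = 14; integrating factor μ = e^(11x).
(μ y)' = 14e^(11x) ⇒ μ y = (14/11)e^(11x) + C.
Divide by μ: y = 14/11 + Ce^(-11x).


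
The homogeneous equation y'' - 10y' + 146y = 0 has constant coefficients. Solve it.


Characteristic equation: r² - 10r + 146 = 0.
Discriminant is negative; roots r = 5 ± 11i (complex conjugate pair).
General solution uses e^(α x)(C₁ cos(β x) + C₂ sin(β x)): y = e^(5x)(C₁cos(11x) + C₂sin(11x)).


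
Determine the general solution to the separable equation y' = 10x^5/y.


Separate variables: y dy = 10x^5 dx.
Integrate both sides: y²/2 = (5/3)x^6 + C₀.
Multiply by 2: y² = (10/3)x^6 + C.


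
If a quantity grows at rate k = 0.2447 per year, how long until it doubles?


Exponential growth: P(t) = P₀ e^(0.2447t). Set P(t)/P₀ = 2: e^(0.2447t) = 2.
Solve: t = ln(2)/0.2447 ≈ 2.83 years.


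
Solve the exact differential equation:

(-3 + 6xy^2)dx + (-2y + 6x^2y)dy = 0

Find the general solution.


Check exactness: ∂M/∂y = 12xy and ∂N/∂x = 12xy; equal, so the equation is exact.
Integrate M with respect to x (treating y as constant): ∫M dx = -3x + 3x^2y^2 + h(y).
Differentiate w.r.t. y and set equal to N: the x-dependent terms already match, leaving h'(y) = -2y. Integrate: h(y) = -y^2.
So F(x,y) = -3x - y^2 + 3x^2y^2.
General solution: -3x - y^2 + 3x^2y^2 = C.


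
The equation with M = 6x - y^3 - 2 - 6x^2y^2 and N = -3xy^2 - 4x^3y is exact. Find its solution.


Check exactness: ∂M/∂y = -3y^2 - 12x^2y and ∂N/∂x = -3y^2 - 12x^2y; equal, so the equation is exact.
Integrate M with respect to x (treating y as constant): ∫M dx = 3x^2 - xy^3 - 2x - 2x^3y^2 + h(y).
Differentiate w.r.t. y and set equal to N: all terms match, so h'(y) = 0 and h is a constant absorbed into C.
General solution: 3x^2 - xy^3 - 2x - 2x^3y^2 = C.


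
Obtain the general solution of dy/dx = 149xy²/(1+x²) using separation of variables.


Separate: dy/y² = 149x/(1+x²) dx.
Integrate LHS: ∫ dy/y² = -1/y.
Integrate RHS via u = 1+x²: (149/2)ln(1+x²) + C.
Result: -1/y = (149/2)ln(1+x²) + C.


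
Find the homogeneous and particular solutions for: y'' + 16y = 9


Homogeneous part: r² + 16 = 0 ⇒ r = ±4i, so y_h = C₁cos(4x) + C₂sin(4x).
Try constant y_p = A; plug in: 16A = 9 ⇒ A = 9/16.
General solution: y = C₁cos(4x) + C₂sin(4x) + 9/16.


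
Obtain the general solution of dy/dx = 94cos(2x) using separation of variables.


g(y) = 1, so integrate directly: y = ∫ 94cos(2x) dx = 47sin(2x) + C.


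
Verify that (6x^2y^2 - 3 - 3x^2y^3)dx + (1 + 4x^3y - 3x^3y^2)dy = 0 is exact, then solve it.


Check exactness: ∂M/∂y = 12x^2y - 9x^2y^2 and ∂N/∂x = 12x^2y - 9x^2y^2; equal, so the equation is exact.
Integrate M with respect to x (treating y as constant): ∫M dx = 2x^3y^2 - 3x - x^3y^3 + h(y).
Differentiate w.r.t. y and set equal to N: the x-dependent terms already match, leaving h'(y) = 1. Integrate: h(y) = y.
So F(x,y) = y + 2x^3y^2 - 3x - x^3y^3.
General solution: y + 2x^3y^2 - 3x - x^3y^3 = C.


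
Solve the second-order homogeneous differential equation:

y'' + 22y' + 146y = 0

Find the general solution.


Characteristic equation: r² + 22r + 146 = 0.
Discriminant is negative; roots r = -11 ± 5i (complex conjugate pair).
General solution uses e^(α x)(C₁ cos(β x) + C₂ sin(β x)): y = e^(-11x)(C₁cos(5x) + C₂sin(5x)).


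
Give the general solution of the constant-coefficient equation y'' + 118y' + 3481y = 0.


Characteristic equation: r² + 118r + 3481 = 0, i.e. (r + 59)² = 0.
Repeated root r = -59; include an x factor for the second linearly independent solution.
General solution: y = (C₁ + C₂x)e^(-59x).


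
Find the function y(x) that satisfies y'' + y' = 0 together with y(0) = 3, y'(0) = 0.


Characteristic roots of r² + r = 0 are 0, -1.
General solution y = c₁ + c₂ e^(-x).
Apply y(0) = 3: c₁ + c₂ = 3. Apply y'(0) = 0: 0 c₁ - 1 c₂ = 0.
Solve: c₁ = 3, c₂ = 0.
Particular solution: y = 3 + 0e^(-x).


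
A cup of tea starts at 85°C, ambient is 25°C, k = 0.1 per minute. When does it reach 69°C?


From T(t) = T_a + (T₀ - T_a)e^(-kt), set T(t) = 69:
(69 - 25) / (85 - 25) = e^(-0.1t), so t = -ln(0.733)/0.1 ≈ 3.1 minutes.


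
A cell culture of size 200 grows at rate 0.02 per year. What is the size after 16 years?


The ODE dP/dt = 0.02P has solution P(t) = P(0)e^(0.02t).
Substitute P(0) = 200 and t = 16: P(16) = 200 e^(0.32) ≈ 275.


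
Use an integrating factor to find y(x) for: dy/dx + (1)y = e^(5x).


P(x) = 1 ⇒ μ = e^(x).
(μ y)' = e^(6x) ⇒ μ y = e^(6x)/6 + C.
Divide by μ: y = (1/6)e^(5x) + Ce^(-x).


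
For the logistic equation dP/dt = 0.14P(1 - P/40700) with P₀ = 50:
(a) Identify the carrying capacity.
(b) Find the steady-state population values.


Logistic ODE dP/dt = 0.14P(1 - P/40700) has equilibria where dP/dt = 0, i.e. P = 0 or P = 40700.
The coefficient (1 - P/K) = 0 when P = K, identifying K = 40700 as the carrying capacity.
(a) K = 40700; (b) equilibria P = 0 and P = 40700.


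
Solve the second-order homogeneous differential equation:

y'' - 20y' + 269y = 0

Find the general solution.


Characteristic equation: r² - 20r + 269 = 0.
Discriminant is negative; roots r = 10 ± 13i (complex conjugate pair).
General solution uses e^(α x)(C₁ cos(β x) + C₂ sin(β x)): y = e^(10x)(C₁cos(13x) + C₂sin(13x)).


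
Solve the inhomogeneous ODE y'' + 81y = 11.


Homogeneous part: r² + 81 = 0 ⇒ r = ±9i, so y_h = C₁cos(9x) + C₂sin(9x).
Try constant y_p = A; plug in: 81A = 11 ⇒ A = 11/81.
General solution: y = C₁cos(9x) + C₂sin(9x) + 11/81.


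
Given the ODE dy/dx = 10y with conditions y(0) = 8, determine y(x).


General solution of y' = 10y is y = Ce^(10x).
Apply y(0) = 8: C = 8.
Particular solution: y = 8e^(10x).


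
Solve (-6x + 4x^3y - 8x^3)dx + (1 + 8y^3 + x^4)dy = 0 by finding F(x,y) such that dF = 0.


Check exactness: ∂M/∂y = 4x^3 and ∂N/∂x = 4x^3; equal, so the equation is exact.
Integrate M with respect to x (treating y as constant): ∫M dx = -3x^2 + x^4y - 2x^4 + h(y).
Differentiate w.r.t. y and set equal to N: the x-dependent terms already match, leaving h'(y) = 1 + 8y^3. Integrate: h(y) = y + 2y^4.
So F(x,y) = y + 2y^4 - 3x^2 + x^4y - 2x^4.
General solution: y + 2y^4 - 3x^2 + x^4y - 2x^4 = C.


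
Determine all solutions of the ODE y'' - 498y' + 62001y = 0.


Characteristic equation: r² - 498r + 62001 = 0, i.e. (r - 249)² = 0.
Repeated root r = 249; include an x factor for the second linearly independent solution.
General solution: y = (C₁ + C₂x)e^(249x).


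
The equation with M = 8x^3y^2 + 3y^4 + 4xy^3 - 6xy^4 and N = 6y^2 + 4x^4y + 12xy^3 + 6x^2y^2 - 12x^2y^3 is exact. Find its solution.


Check exactness: ∂M/∂y = 16x^3y + 12y^3 + 12xy^2 - 24xy^3 and ∂N/∂x = 16x^3y + 12y^3 + 12xy^2 - 24xy^3; equal, so the equation is exact.
Integrate M with respect to x (treating y as constant): ∫M dx = 2x^4y^2 + 3xy^4 + 2x^2y^3 - 3x^2y^4 + h(y).
Differentiate w.r.t. y and set equal to N: the x-dependent terms already match, leaving h'(y) = 6y^2. Integrate: h(y) = 2y^3.
So F(x,y) = 2y^3 + 2x^4y^2 + 3xy^4 + 2x^2y^3 - 3x^2y^4.
General solution: 2y^3 + 2x^4y^2 + 3xy^4 + 2x^2y^3 - 3x^2y^4 = C.


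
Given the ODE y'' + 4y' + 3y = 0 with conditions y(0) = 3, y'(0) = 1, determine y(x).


Characteristic roots of r² + 4r + 3 = 0 are -3, -1.
General solution y = c₁ e^(-3x) + c₂ e^(-x).
Apply y(0) = 3: c₁ + c₂ = 3. Apply y'(0) = 1: -3 c₁ - 1 c₂ = 1.
Solve: c₁ = -2, c₂ = 5.
Particular solution: y = -2e^(-3x) + 5e^(-x).


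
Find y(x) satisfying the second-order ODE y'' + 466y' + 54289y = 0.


Characteristic equation: r² + 466r + 54289 = 0, i.e. (r + 233)² = 0.
Repeated root r = -233; include an x factor for the second linearly independent solution.
General solution: y = (C₁ + C₂x)e^(-233x).


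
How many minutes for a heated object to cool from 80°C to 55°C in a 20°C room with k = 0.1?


From T(t) = T_a + (T₀ - T_a)e^(-kt), set T(t) = 55:
(55 - 20) / (80 - 20) = e^(-0.1t), so t = -ln(0.583)/0.1 ≈ 5.4 minutes.


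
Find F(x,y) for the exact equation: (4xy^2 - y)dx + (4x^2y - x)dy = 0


Check exactness: ∂M/∂y = 8xy - 1 and ∂N/∂x = 8xy - 1; equal, so the equation is exact.
Integrate M with respect to x (treating y as constant): ∫M dx = 2x^2y^2 - xy + h(y).
Differentiate w.r.t. y and set equal to N: all terms match, so h'(y) = 0 and h is a constant absorbed into C.
General solution: 2x^2y^2 - xy = C.


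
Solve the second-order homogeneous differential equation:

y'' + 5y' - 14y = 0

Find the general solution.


Characteristic equation: r² + 5r - 14 = 0.
Factor: (r + 7)(r - 2) = 0 ⇒ r = -7, 2 (distinct real).
General solution: y = C₁e^(-7x) + C₂e^(2x).


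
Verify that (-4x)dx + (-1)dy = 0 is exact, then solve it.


Check exactness: ∂M/∂y = 0 and ∂N/∂x = 0; equal, so the equation is exact.
Integrate M with respect to x (treating y as constant): ∫M dx = -2x^2 + h(y).
Differentiate w.r.t. y and set equal to N: the x-dependent terms already match, leaving h'(y) = -1. Integrate: h(y) = -y.
So F(x,y) = -2x^2 - y.
General solution: -2x^2 - y = C.


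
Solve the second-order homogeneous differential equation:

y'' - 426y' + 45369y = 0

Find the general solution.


Characteristic equation: r² - 426r + 45369 = 0, i.e. (r - 213)² = 0.
Repeated root r = 213; include an x factor for the second linearly independent solution.
General solution: y = (C₁ + C₂x)e^(213x).
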